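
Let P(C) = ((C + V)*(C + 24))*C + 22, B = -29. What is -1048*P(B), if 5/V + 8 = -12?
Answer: 4421774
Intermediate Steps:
V = -1/4 (V = 5/(-8 - 12) = 5/(-20) = 5*(-1/20) = -1/4 ≈ -0.25000)
P(C) = 22 + C*(24 + C)*(-1/4 + C) (P(C) = ((C - 1/4)*(C + 24))*C + 22 = ((-1/4 + C)*(24 + C))*C + 22 = ((24 + C)*(-1/4 + C))*C + 22 = C*(24 + C)*(-1/4 + C) + 22 = 22 + C*(24 + C)*(-1/4 + C))
-1048*P(B) = -1048*(22 + (-29)**3 - 6*(-29) + (95/4)*(-29)**2) = -1048*(22 - 24389 + 174 + (95/4)*841) = -1048*(22 - 24389 + 174 + 79895/4) = -1048*(-16877/4) = 4421774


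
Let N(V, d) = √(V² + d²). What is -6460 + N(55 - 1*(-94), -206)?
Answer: -6460 + √64637 ≈ -6205.8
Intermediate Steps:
-6460 + N(55 - 1*(-94), -206) = -6460 + √((55 - 1*(-94))² + (-206)²) = -6460 + √((55 + 94)² + 42436) = -6460 + √(149² + 42436) = -6460 + √(22201 + 42436) = -6460 + √64637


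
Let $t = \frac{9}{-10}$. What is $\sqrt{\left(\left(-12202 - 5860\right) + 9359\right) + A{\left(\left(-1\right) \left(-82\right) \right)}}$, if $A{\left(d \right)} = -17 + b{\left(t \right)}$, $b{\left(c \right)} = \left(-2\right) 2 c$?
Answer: $\frac{i \sqrt{217910}}{5} \approx 93.362 i$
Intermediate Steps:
$t = - \frac{9}{10}$ ($t = 9 \left(- \frac{1}{10}\right) = - \frac{9}{10} \approx -0.9$)
$b{\left(c \right)} = - 4 c$
$A{\left(d \right)} = - \frac{67}{5}$ ($A{\left(d \right)} = -17 - - \frac{18}{5} = -17 + \frac{18}{5} = - \frac{67}{5}$)
$\sqrt{\left(\left(-12202 - 5860\right) + 9359\right) + A{\left(\left(-1\right) \left(-82\right) \right)}} = \sqrt{\left(\left(-12202 - 5860\right) + 9359\right) - \frac{67}{5}} = \sqrt{\left(-18062 + 9359\right) - \frac{67}{5}} = \sqrt{-8703 - \frac{67}{5}} = \sqrt{- \frac{43582}{5}} = \frac{i \sqrt{217910}}{5}$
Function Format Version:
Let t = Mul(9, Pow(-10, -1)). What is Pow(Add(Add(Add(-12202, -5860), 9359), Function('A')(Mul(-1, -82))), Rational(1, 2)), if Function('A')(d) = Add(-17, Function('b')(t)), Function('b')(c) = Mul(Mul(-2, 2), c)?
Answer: Mul(Rational(1, 5), I, Pow(217910, Rational(1, 2))) ≈ Mul(93.362, I)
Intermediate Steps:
t = Rational(-9, 10) (t = Mul(9, Rational(-1, 10)) = Rational(-9, 10) ≈ -0.90000)
Function('b')(c) = Mul(-4, c)
Function('A')(d) = Rational(-67, 5) (Function('A')(d) = Add(-17, Mul(-4, Rational(-9, 10))) = Add(-17, Rational(18, 5)) = Rational(-67, 5))
Pow(Add(Add(Add(-12202, -5860), 9359), Function('A')(Mul(-1, -82))), Rational(1, 2)) = Pow(Add(Add(Add(-12202, -5860), 9359), Rational(-67, 5)), Rational(1, 2)) = Pow(Add(Add(-18062, 9359), Rational(-67, 5)), Rational(1, 2)) = Pow(Add(-8703, Rational(-67, 5)), Rational(1, 2)) = Pow(Rational(-43582, 5), Rational(1, 2)) = Mul(Rational(1, 5), I, Pow(217910, Rational(1, 2)))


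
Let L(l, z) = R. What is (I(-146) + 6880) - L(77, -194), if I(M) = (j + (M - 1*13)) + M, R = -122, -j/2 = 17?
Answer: 6663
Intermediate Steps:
j = -34 (j = -2*17 = -34)
I(M) = -47 + 2*M (I(M) = (-34 + (M - 1*13)) + M = (-34 + (M - 13)) + M = (-34 + (-13 + M)) + M = (-47 + M) + M = -47 + 2*M)
L(l, z) = -122
(I(-146) + 6880) - L(77, -194) = ((-47 + 2*(-146)) + 6880) - 1*(-122) = ((-47 - 292) + 6880) + 122 = (-339 + 6880) + 122 = 6541 + 122 = 6663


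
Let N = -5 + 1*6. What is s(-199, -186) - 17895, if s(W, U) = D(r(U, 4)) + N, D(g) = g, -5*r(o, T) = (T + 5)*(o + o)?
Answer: -86122/5 ≈ -17224.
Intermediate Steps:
r(o, T) = -2*o*(5 + T)/5 (r(o, T) = -(T + 5)*(o + o)/5 = -(5 + T)*2*o/5 = -2*o*(5 + T)/5)
N = 1 (N = -5 + 6 = 1)
s(W, U) = 1 - 18*U/5 (s(W, U) = -2*U*(5 + 4)/5 + 1 = -⅖*U*9 + 1 = -18*U/5 + 1 = 1 - 18*U/5)
s(-199, -186) - 17895 = (1 - 18/5*(-186)) - 17895 = (1 + 3348/5) - 17895 = 3353/5 - 17895 = -86122/5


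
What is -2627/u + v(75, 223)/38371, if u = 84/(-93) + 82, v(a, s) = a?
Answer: -3124630577/96464694 ≈ -32.391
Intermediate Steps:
u = 2514/31 (u = 84*(-1/93) + 82 = -28/31 + 82 = 2514/31 ≈ 81.097)
-2627/u + v(75, 223)/38371 = -2627/2514/31 + 75/38371 = -2627*31/2514 + 75*(1/38371) = -81437/2514 + 75/38371 = -3124630577/96464694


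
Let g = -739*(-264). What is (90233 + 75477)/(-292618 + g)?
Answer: -82855/48761 ≈ -1.6992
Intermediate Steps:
g = 195096
(90233 + 75477)/(-292618 + g) = (90233 + 75477)/(-292618 + 195096) = 165710/(-97522) = 165710*(-1/97522) = -82855/48761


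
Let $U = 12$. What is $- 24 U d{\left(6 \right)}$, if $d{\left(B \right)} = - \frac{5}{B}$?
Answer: $240$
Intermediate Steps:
$- 24 U d{\left(6 \right)} = \left(-24\right) 12 \left(- \frac{5}{6}\right) = - 288 \left(\left(-5\right) \frac{1}{6}\right) = \left(-288\right) \left(- \frac{5}{6}\right) = 240$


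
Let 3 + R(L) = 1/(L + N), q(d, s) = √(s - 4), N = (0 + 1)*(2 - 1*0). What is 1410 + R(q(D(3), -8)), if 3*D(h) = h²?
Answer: 11257/8 - I*√3/8 ≈ 1407.1 - 0.21651*I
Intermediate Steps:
D(h) = h²/3
N = 2 (N = 1*(2 + 0) = 1*2 = 2)
q(d, s) = √(-4 + s)
R(L) = -3 + 1/(2 + L) (R(L) = -3 + 1/(L + 2) = -3 + 1/(2 + L))
1410 + R(q(D(3), -8)) = 1410 + (-5 - 3*√(-4 - 8))/(2 + √(-4 - 8)) = 1410 + (-5 - 6*I*√3)/(2 + √(-12)) = 1410 + (-5 - 6*I*√3)/(2 + 2*I*√3)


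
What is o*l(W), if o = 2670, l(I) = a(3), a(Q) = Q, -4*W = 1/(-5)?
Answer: 8010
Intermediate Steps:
W = 1/20 (W = -1/4/(-5) = -1/4*(-1/5) = 1/20 ≈ 0.050000)
l(I) = 3
o*l(W) = 2670*3 = 8010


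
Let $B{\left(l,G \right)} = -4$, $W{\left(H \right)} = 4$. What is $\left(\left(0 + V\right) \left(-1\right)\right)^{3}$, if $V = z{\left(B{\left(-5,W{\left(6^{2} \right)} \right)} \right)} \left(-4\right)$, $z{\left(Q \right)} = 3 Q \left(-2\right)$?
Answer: $884736$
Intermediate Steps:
$z{\left(Q \right)} = - 6 Q$
$V = -96$ ($V = \left(-6\right) \left(-4\right) \left(-4\right) = 24 \left(-4\right) = -96$)
$\left(\left(0 + V\right) \left(-1\right)\right)^{3} = \left(\left(0 - 96\right) \left(-1\right)\right)^{3} = \left(\left(-96\right) \left(-1\right)\right)^{3} = 96^{3} = 884736$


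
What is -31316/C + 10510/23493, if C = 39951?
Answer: -105273926/312856281 ≈ -0.33649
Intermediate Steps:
-31316/C + 10510/23493 = -31316/39951 + 10510/23493 = -105273926/312856281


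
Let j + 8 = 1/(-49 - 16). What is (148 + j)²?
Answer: 82791801/4225 ≈ 19596.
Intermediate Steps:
j = -521/65 (j = -8 + 1/(-49 - 16) = -8 + 1/(-65) = -8 - 1/65 = -521/65 ≈ -8.0154)
(148 + j)² = (148 - 521/65)² = (9099/65)² = 82791801/4225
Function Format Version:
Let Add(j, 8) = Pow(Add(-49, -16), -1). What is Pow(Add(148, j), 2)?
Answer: Rational(82791801, 4225) ≈ 19596.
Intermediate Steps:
j = Rational(-521, 65) (j = Add(-8, Pow(Add(-49, -16), -1)) = Add(-8, Pow(-65, -1)) = Add(-8, Rational(-1, 65)) = Rational(-521, 65) ≈ -8.0154)
Pow(Add(148, j), 2) = Pow(Add(148, Rational(-521, 65)), 2) = Pow(Rational(9099, 65), 2) = Rational(82791801, 4225)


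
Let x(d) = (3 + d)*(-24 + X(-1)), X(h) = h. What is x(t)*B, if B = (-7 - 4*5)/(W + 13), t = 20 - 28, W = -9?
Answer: -3375/4 ≈ -843.75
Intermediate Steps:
t = -8
B = -27/4 (B = (-7 - 4*5)/(-9 + 13) = (-7 - 20)/4 = -27*¼ = -27/4 ≈ -6.7500)
x(d) = -75 - 25*d (x(d) = (3 + d)*(-24 - 1) = (3 + d)*(-25) = -75 - 25*d)
x(t)*B = (-75 - 25*(-8))*(-27/4) = (-75 + 200)*(-27/4) = 125*(-27/4) = -3375/4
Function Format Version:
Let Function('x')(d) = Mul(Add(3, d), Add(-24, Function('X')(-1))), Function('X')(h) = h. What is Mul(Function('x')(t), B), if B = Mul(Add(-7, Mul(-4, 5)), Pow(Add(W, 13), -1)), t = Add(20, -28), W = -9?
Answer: Rational(-3375, 4) ≈ -843.75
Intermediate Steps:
t = -8
B = Rational(-27, 4) (B = Mul(Add(-7, Mul(-4, 5)), Pow(Add(-9, 13), -1)) = Mul(Add(-7, -20), Pow(4, -1)) = Mul(-27, Rational(1, 4)) = Rational(-27, 4) ≈ -6.7500)
Function('x')(d) = Add(-75, Mul(-25, d)) (Function('x')(d) = Mul(Add(3, d), Add(-24, -1)) = Mul(Add(3, d), -25) = Add(-75, Mul(-25, d)))
Mul(Function('x')(t), B) = Mul(Add(-75, Mul(-25, -8)), Rational(-27, 4)) = Mul(Add(-75, 200), Rational(-27, 4)) = Mul(125, Rational(-27, 4)) = Rational(-3375, 4)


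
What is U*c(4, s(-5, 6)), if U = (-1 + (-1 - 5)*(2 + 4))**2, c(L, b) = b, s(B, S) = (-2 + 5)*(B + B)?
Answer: -41070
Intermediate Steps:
s(B, S) = 6*B (s(B, S) = 3*(2*B) = 6*B)
U = 1369 (U = (-1 - 6*6)**2 = (-1 - 36)**2 = (-37)**2 = 1369)
U*c(4, s(-5, 6)) = 1369*(6*(-5)) = 1369*(-30) = -41070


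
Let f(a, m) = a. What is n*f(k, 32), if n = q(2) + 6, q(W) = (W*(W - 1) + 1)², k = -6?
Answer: -90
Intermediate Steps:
q(W) = (1 + W*(-1 + W))² (q(W) = (W*(-1 + W) + 1)² = (1 + W*(-1 + W))²)
n = 15 (n = (1 + 2² - 1*2)² + 6 = (1 + 4 - 2)² + 6 = 3² + 6 = 9 + 6 = 15)
n*f(k, 32) = 15*(-6) = -90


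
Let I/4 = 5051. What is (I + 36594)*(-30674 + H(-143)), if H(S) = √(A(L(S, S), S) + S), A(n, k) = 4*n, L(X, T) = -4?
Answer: -1742221852 + 56798*I*√159 ≈ -1.7422e+9 + 7.162e+5*I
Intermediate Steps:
I = 20204 (I = 4*5051 = 20204)
H(S) = √(-16 + S) (H(S) = √(4*(-4) + S) = √(-16 + S))
(I + 36594)*(-30674 + H(-143)) = (20204 + 36594)*(-30674 + √(-16 - 143)) = 56798*(-30674 + √(-159)) = 56798*(-30674 + I*√159) = -1742221852 + 56798*I*√159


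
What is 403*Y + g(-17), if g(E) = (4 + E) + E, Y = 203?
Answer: 81779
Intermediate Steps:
g(E) = 4 + 2*E
403*Y + g(-17) = 403*203 + (4 + 2*(-17)) = 81809 + (4 - 34) = 81809 - 30 = 81779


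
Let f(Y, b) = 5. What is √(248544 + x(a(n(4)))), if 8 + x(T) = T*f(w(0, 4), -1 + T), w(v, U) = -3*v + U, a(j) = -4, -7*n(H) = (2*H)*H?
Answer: 2*√62129 ≈ 498.51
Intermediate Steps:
n(H) = -2*H²/7 (n(H) = -2*H*H/7 = -2*H²/7)
w(v, U) = U - 3*v
x(T) = -8 + 5*T (x(T) = -8 + T*5 = -8 + 5*T)
√(248544 + x(a(n(4)))) = √(248544 + (-8 + 5*(-4))) = √(248544 + (-8 - 20)) = √(248544 - 28) = √248516 = 2*√62129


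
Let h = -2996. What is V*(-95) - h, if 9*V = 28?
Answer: 24304/9 ≈ 2700.4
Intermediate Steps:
V = 28/9 (V = (1/9)*28 = 28/9 ≈ 3.1111)
V*(-95) - h = (28/9)*(-95) - 1*(-2996) = -2660/9 + 2996 = 24304/9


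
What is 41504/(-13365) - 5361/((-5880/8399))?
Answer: 40102822181/5239080 ≈ 7654.6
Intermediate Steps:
41504/(-13365) - 5361/((-5880/8399)) = 41504*(-1/13365) - 5361/((-5880*1/8399)) = -41504/13365 - 5361/(-5880/8399) = -41504/13365 - 5361*(-8399/5880) = -41504/13365 + 15009013/1960 = 40102822181/5239080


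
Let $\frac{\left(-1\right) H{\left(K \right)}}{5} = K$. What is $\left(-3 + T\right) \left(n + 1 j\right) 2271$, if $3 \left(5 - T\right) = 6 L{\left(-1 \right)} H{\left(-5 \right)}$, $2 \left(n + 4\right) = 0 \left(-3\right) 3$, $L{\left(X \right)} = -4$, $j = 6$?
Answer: $917484$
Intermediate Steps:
$H{\left(K \right)} = - 5 K$
$n = -4$ ($n = -4 + \frac{0 \left(-3\right) 3}{2} = -4 + \frac{0 \cdot 3}{2} = -4 + \frac{1}{2} \cdot 0 = -4 + 0 = -4$)
$T = 205$ ($T = 5 - \frac{6 \left(-4\right) \left(\left(-5\right) \left(-5\right)\right)}{3} = 5 - \frac{\left(-24\right) 25}{3} = 5 - -200 = 5 + 200 = 205$)
$\left(-3 + T\right) \left(n + 1 j\right) 2271 = \left(-3 + 205\right) \left(-4 + 1 \cdot 6\right) 2271 = 202 \left(-4 + 6\right) 2271 = 202 \cdot 2 \cdot 2271 = 404 \cdot 2271 = 917484$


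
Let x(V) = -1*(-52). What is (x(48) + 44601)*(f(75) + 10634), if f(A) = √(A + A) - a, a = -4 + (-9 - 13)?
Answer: 476000980 + 223265*√6 ≈ 4.7655e+8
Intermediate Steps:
x(V) = 52
a = -26 (a = -4 - 22 = -26)
f(A) = 26 + √2*√A (f(A) = √(A + A) - 1*(-26) = √(2*A) + 26 = √2*√A + 26 = 26 + √2*√A)
(x(48) + 44601)*(f(75) + 10634) = (52 + 44601)*((26 + √2*√75) + 10634) = 44653*((26 + √2*(5*√3)) + 10634) = 44653*((26 + 5*√6) + 10634) = 44653*(10660 + 5*√6) = 476000980 + 223265*√6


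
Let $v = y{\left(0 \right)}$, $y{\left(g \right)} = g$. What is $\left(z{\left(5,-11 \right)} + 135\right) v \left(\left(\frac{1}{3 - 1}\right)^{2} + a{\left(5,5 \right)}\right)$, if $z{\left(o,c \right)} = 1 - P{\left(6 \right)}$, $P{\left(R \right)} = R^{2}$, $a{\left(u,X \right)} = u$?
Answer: $0$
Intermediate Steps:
$v = 0$
$z{\left(o,c \right)} = -35$ ($z{\left(o,c \right)} = 1 - 6^{2} = 1 - 36 = -35$)
$\left(z{\left(5,-11 \right)} + 135\right) v \left(\left(\frac{1}{3 - 1}\right)^{2} + a{\left(5,5 \right)}\right) = \left(-35 + 135\right) 0 \left(\left(\frac{1}{3 - 1}\right)^{2} + 5\right) = 100 \cdot 0 \left(\left(\frac{1}{2}\right)^{2} + 5\right) = 100 \cdot 0 \left(\frac{1}{4} + 5\right) = 100 \cdot 0 \cdot \frac{21}{4} = 100 \cdot 0 = 0$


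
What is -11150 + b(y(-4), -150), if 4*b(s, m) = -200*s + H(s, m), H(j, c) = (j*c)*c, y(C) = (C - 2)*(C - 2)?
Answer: 189550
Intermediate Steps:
y(C) = (-2 + C)² (y(C) = (-2 + C)*(-2 + C) = (-2 + C)²)
H(j, c) = j*c² (H(j, c) = (c*j)*c = j*c²)
b(s, m) = -50*s + s*m²/4 (b(s, m) = (-200*s + s*m²)/4 = -50*s + s*m²/4)
-11150 + b(y(-4), -150) = -11150 + (-2 - 4)²*(-200 + (-150)²)/4 = -11150 + (¼)*(-6)²*(-200 + 22500) = -11150 + (¼)*36*22300 = -11150 + 200700 = 189550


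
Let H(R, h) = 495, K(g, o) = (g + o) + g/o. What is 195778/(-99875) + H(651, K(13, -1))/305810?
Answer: -11964286411/6108554750 ≈ -1.9586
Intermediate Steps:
K(g, o) = g + o + g/o
195778/(-99875) + H(651, K(13, -1))/305810 = 195778/(-99875) + 495/305810 = 195778*(-1/99875) + 495*(1/305810) = -195778/99875 + 99/61162 = -11964286411/6108554750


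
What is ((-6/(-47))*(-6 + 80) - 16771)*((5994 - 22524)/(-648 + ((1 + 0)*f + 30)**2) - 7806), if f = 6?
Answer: 666317682779/5076 ≈ 1.3127e+8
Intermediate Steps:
((-6/(-47))*(-6 + 80) - 16771)*((5994 - 22524)/(-648 + ((1 + 0)*f + 30)**2) - 7806) = ((-6/(-47))*(-6 + 80) - 16771)*((5994 - 22524)/(-648 + ((1 + 0)*6 + 30)**2) - 7806) = (-6*(-1/47)*74 - 16771)*(-16530/(-648 + (1*6 + 30)**2) - 7806) = ((6/47)*74 - 16771)*(-16530/(-648 + (6 + 30)**2) - 7806) = (444/47 - 16771)*(-16530/(-648 + 36**2) - 7806) = -787793*(-16530/(-648 + 1296) - 7806)/47 = -787793*(-16530/648 - 7806)/47 = -787793*(-16530*1/648 - 7806)/47 = -787793*(-2755/108 - 7806)/47 = -787793/47*(-845803/108) = 666317682779/5076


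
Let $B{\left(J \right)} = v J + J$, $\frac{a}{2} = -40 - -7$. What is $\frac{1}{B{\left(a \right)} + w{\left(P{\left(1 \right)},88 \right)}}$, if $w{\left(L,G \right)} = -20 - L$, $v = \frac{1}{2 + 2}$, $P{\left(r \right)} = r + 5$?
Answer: $- \frac{2}{217} \approx -0.0092166$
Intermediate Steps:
$P{\left(r \right)} = 5 + r$
$a = -66$ ($a = 2 \left(-40 - -7\right) = 2 \left(-40 + 7\right) = 2 \left(-33\right) = -66$)
$v = \frac{1}{4} \approx 0.25$
$B{\left(J \right)} = \frac{5 J}{4}$ ($B{\left(J \right)} = \frac{J}{4} + J = \frac{5 J}{4}$)
$\frac{1}{B{\left(a \right)} + w{\left(P{\left(1 \right)},88 \right)}} = \frac{1}{\frac{5}{4} \left(-66\right) - 26} = \frac{1}{- \frac{165}{2} - 26} = \frac{1}{- \frac{217}{2}} = - \frac{2}{217}$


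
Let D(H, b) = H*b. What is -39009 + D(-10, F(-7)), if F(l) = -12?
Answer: -38889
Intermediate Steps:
-39009 + D(-10, F(-7)) = -39009 - 10*(-12) = -39009 + 120 = -38889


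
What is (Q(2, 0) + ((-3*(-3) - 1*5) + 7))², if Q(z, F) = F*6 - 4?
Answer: 49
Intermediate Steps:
Q(z, F) = -4 + 6*F (Q(z, F) = 6*F - 4 = -4 + 6*F)
(Q(2, 0) + ((-3*(-3) - 1*5) + 7))² = ((-4 + 6*0) + ((-3*(-3) - 1*5) + 7))² = ((-4 + 0) + ((9 - 5) + 7))² = (-4 + (4 + 7))² = (-4 + 11)² = 7² = 49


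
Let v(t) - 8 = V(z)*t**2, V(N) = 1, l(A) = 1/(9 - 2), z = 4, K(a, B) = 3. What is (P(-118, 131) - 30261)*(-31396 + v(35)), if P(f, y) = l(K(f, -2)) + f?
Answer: 916317468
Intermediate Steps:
l(A) = 1/7
P(f, y) = 1/7 + f
v(t) = 8 + t**2 (v(t) = 8 + 1*t**2 = 8 + t**2)
(P(-118, 131) - 30261)*(-31396 + v(35)) = ((1/7 - 118) - 30261)*(-31396 + (8 + 35**2)) = (-825/7 - 30261)*(-31396 + (8 + 1225)) = -212652*(-31396 + 1233)/7 = -212652/7*(-30163) = 916317468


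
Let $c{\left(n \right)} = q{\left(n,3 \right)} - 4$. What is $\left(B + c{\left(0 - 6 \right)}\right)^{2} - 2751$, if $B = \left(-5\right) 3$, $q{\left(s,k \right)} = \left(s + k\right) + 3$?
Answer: $-2390$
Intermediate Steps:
$q{\left(s,k \right)} = 3 + k + s$ ($q{\left(s,k \right)} = \left(k + s\right) + 3 = 3 + k + s$)
$c{\left(n \right)} = 2 + n$ ($c{\left(n \right)} = \left(3 + 3 + n\right) - 4 = \left(6 + n\right) - 4 = 2 + n$)
$B = -15$
$\left(B + c{\left(0 - 6 \right)}\right)^{2} - 2751 = \left(-15 + \left(2 + \left(0 - 6\right)\right)\right)^{2} - 2751 = \left(-15 + \left(2 - 6\right)\right)^{2} - 2751 = \left(-15 - 4\right)^{2} - 2751 = \left(-19\right)^{2} - 2751 = 361 - 2751 = -2390$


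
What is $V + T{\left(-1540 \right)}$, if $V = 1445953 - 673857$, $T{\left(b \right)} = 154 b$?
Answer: $534936$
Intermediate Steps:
$V = 772096$
$V + T{\left(-1540 \right)} = 772096 + 154 \left(-1540\right) = 772096 - 237160 = 534936$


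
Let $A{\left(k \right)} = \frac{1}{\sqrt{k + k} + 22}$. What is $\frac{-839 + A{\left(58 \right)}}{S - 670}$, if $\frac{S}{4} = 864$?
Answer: $- \frac{154365}{512624} - \frac{\sqrt{29}}{512624} \approx -0.30114$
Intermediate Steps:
$S = 3456$ ($S = 4 \cdot 864 = 3456$)
$A{\left(k \right)} = \frac{1}{22 + \sqrt{2} \sqrt{k}}$ ($A{\left(k \right)} = \frac{1}{\sqrt{2 k} + 22} = \frac{1}{\sqrt{2} \sqrt{k} + 22} = \frac{1}{22 + \sqrt{2} \sqrt{k}}$)
$\frac{-839 + A{\left(58 \right)}}{S - 670} = \frac{-839 + \frac{1}{22 + \sqrt{2} \sqrt{58}}}{3456 - 670} = \frac{-839 + \frac{1}{22 + 2 \sqrt{29}}}{2786} = \left(-839 + \frac{1}{22 + 2 \sqrt{29}}\right) \frac{1}{2786} = - \frac{839}{2786} + \frac{1}{2786 \left(22 + 2 \sqrt{29}\right)}$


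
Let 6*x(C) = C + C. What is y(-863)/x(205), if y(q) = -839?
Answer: -2517/205 ≈ -12.278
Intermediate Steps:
x(C) = C/3 (x(C) = (C + C)/6 = (2*C)/6 = C/3)
y(-863)/x(205) = -839/((⅓)*205) = -839/205/3 = -839*3/205 = -2517/205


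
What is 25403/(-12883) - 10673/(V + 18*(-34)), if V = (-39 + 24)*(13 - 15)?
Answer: 122715713/7497906 ≈ 16.367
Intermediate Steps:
V = 30 (V = -15*(-2) = 30)
25403/(-12883) - 10673/(V + 18*(-34)) = 25403/(-12883) - 10673/(30 + 18*(-34)) = 25403*(-1/12883) - 10673/(30 - 612) = -25403/12883 - 10673/(-582) = -25403/12883 - 10673*(-1/582) = -25403/12883 + 10673/582 = 122715713/7497906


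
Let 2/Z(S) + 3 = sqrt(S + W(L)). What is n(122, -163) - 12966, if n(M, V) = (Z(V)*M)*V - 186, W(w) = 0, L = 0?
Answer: -535707/43 + 9943*I*sqrt(163)/43 ≈ -12458.0 + 2952.2*I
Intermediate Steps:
Z(S) = 2/(-3 + sqrt(S)) (Z(S) = 2/(-3 + sqrt(S + 0)) = 2/(-3 + sqrt(S)))
n(M, V) = -186 + 2*M*V/(-3 + sqrt(V)) (n(M, V) = ((2/(-3 + sqrt(V)))*M)*V - 186 = (2*M/(-3 + sqrt(V)))*V - 186 = 2*M*V/(-3 + sqrt(V)) - 186 = -186 + 2*M*V/(-3 + sqrt(V)))
n(122, -163) - 12966 = 2*(279 - 93*I*sqrt(163) + 122*(-163))/(-3 + sqrt(-163)) - 12966 = 2*(279 - 93*I*sqrt(163) - 19886)/(-3 + I*sqrt(163)) - 12966 = 2*(-19607 - 93*I*sqrt(163))/(-3 + I*sqrt(163)) - 12966 = -12966 + 2*(-19607 - 93*I*sqrt(163))/(-3 + I*sqrt(163))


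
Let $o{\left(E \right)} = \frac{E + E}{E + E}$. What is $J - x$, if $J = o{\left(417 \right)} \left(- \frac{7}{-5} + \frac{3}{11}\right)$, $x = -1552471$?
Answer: $\frac{85385997}{55} \approx 1.5525 \cdot 10^{6}$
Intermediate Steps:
$o{\left(E \right)} = 1$ ($o{\left(E \right)} = \frac{2 E}{2 E} = 2 E \frac{1}{2 E} = 1$)
$J = \frac{92}{55}$ ($J = 1 \left(- \frac{7}{-5} + \frac{3}{11}\right) = 1 \left(\left(-7\right) \left(- \frac{1}{5}\right) + 3 \cdot \frac{1}{11}\right) = 1 \left(\frac{7}{5} + \frac{3}{11}\right) = 1 \cdot \frac{92}{55} = \frac{92}{55} \approx 1.6727$)
$J - x = \frac{92}{55} - -1552471 = \frac{92}{55} + 1552471 = \frac{85385997}{55}$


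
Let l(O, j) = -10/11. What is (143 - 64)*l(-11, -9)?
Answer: -790/11 ≈ -71.818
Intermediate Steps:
l(O, j) = -10/11 (l(O, j) = -10*1/11 = -10/11)
(143 - 64)*l(-11, -9) = (143 - 64)*(-10/11) = 79*(-10/11) = -790/11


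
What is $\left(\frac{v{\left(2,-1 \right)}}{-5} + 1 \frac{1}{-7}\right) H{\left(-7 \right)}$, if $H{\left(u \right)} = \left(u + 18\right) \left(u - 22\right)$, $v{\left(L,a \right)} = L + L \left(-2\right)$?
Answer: $- \frac{2871}{35} \approx -82.029$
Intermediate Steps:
$v{\left(L,a \right)} = - L$ ($v{\left(L,a \right)} = L - 2 L = - L$)
$H{\left(u \right)} = \left(-22 + u\right) \left(18 + u\right)$ ($H{\left(u \right)} = \left(18 + u\right) \left(-22 + u\right) = \left(-22 + u\right) \left(18 + u\right)$)
$\left(\frac{v{\left(2,-1 \right)}}{-5} + 1 \frac{1}{-7}\right) H{\left(-7 \right)} = \left(\frac{\left(-1\right) 2}{-5} + 1 \frac{1}{-7}\right) \left(-396 + \left(-7\right)^{2} - -28\right) = \left(\left(-2\right) \left(- \frac{1}{5}\right) + 1 \left(- \frac{1}{7}\right)\right) \left(-396 + 49 + 28\right) = \left(\frac{2}{5} - \frac{1}{7}\right) \left(-319\right) = \frac{9}{35} \left(-319\right) = - \frac{2871}{35}$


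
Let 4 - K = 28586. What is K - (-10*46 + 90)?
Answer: -28212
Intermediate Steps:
K = -28582 (K = 4 - 1*28586 = 4 - 28586 = -28582)
K - (-10*46 + 90) = -28582 - (-10*46 + 90) = -28582 - (-460 + 90) = -28582 - 1*(-370) = -28582 + 370 = -28212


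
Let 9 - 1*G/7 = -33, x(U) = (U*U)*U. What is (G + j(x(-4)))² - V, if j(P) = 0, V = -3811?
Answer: 90247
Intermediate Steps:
x(U) = U³ (x(U) = U²*U = U³)
G = 294 (G = 63 - 7*(-33) = 63 + 231 = 294)
(G + j(x(-4)))² - V = (294 + 0)² - 1*(-3811) = 294² + 3811 = 86436 + 3811 = 90247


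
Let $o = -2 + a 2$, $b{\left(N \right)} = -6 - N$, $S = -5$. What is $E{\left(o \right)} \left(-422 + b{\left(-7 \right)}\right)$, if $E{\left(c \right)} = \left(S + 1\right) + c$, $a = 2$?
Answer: $842$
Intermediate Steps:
$o = 2$ ($o = -2 + 2 \cdot 2 = -2 + 4 = 2$)
$E{\left(c \right)} = -4 + c$ ($E{\left(c \right)} = \left(-5 + 1\right) + c = -4 + c$)
$E{\left(o \right)} \left(-422 + b{\left(-7 \right)}\right) = \left(-4 + 2\right) \left(-422 - -1\right) = - 2 \left(-422 + \left(-6 + 7\right)\right) = - 2 \left(-422 + 1\right) = \left(-2\right) \left(-421\right) = 842$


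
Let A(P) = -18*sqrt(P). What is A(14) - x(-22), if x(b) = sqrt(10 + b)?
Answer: -18*sqrt(14) - 2*I*sqrt(3) ≈ -67.35 - 3.4641*I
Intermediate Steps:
A(14) - x(-22) = -18*sqrt(14) - sqrt(10 - 22) = -18*sqrt(14) - sqrt(-12) = -18*sqrt(14) - 2*I*sqrt(3)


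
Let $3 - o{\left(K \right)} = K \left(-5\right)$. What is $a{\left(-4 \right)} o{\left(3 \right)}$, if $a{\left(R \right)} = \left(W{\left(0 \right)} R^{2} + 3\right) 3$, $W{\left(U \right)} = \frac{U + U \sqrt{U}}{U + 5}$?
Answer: $162$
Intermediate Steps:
$W{\left(U \right)} = \frac{U + U^{\frac{3}{2}}}{5 + U}$
$a{\left(R \right)} = 9$ ($a{\left(R \right)} = \left(\frac{0 + 0^{\frac{3}{2}}}{5 + 0} R^{2} + 3\right) 3 = \left(\frac{0 + 0}{5} R^{2} + 3\right) 3 = \left(\frac{1}{5} \cdot 0 R^{2} + 3\right) 3 = \left(0 R^{2} + 3\right) 3 = \left(0 + 3\right) 3 = 3 \cdot 3 = 9$)
$o{\left(K \right)} = 3 + 5 K$ ($o{\left(K \right)} = 3 - K \left(-5\right) = 3 - - 5 K = 3 + 5 K$)
$a{\left(-4 \right)} o{\left(3 \right)} = 9 \left(3 + 5 \cdot 3\right) = 9 \left(3 + 15\right) = 9 \cdot 18 = 162$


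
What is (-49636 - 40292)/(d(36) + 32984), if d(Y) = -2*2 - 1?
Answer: -29976/10993 ≈ -2.7268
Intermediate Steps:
d(Y) = -5 (d(Y) = -4 - 1 = -5)
(-49636 - 40292)/(d(36) + 32984) = (-49636 - 40292)/(-5 + 32984) = -89928/32979 = -89928*1/32979 = -29976/10993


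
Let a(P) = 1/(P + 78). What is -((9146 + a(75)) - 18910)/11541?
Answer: 1493891/1765773 ≈ 0.84603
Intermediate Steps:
a(P) = 1/(78 + P)
-((9146 + a(75)) - 18910)/11541 = -((9146 + 1/(78 + 75)) - 18910)/11541 = -((9146 + 1/153) - 18910)/11541 = -(1399339/153 - 18910)/11541 = -(-1493891)/(153*11541) = -1*(-1493891/1765773) = 1493891/1765773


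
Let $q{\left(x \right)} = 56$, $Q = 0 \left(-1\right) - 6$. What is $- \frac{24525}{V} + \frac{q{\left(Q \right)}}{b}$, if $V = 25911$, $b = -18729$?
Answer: $- \frac{51197749}{53920791} \approx -0.9495$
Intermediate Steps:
$Q = -6$ ($Q = 0 - 6 = -6$)
$- \frac{24525}{V} + \frac{q{\left(Q \right)}}{b} = - \frac{24525}{25911} + \frac{56}{-18729} = \left(-24525\right) \frac{1}{25911} + 56 \left(- \frac{1}{18729}\right) = - \frac{2725}{2879} - \frac{56}{18729} = - \frac{51197749}{53920791}$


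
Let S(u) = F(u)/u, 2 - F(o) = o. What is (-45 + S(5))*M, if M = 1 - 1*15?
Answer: 3192/5 ≈ 638.40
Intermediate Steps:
F(o) = 2 - o
M = -14 (M = 1 - 15 = -14)
S(u) = (2 - u)/u
(-45 + S(5))*M = (-45 + (2 - 1*5)/5)*(-14) = (-45 + (2 - 5)/5)*(-14) = (-45 + (⅕)*(-3))*(-14) = (-45 - ⅗)*(-14) = -228/5*(-14) = 3192/5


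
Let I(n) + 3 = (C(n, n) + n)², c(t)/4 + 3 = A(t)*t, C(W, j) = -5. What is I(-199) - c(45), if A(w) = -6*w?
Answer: 90225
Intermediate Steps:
c(t) = -12 - 24*t² (c(t) = -12 + 4*((-6*t)*t) = -12 + 4*(-6*t²) = -12 - 24*t²)
I(n) = -3 + (-5 + n)²
I(-199) - c(45) = (-3 + (-5 - 199)²) - (-12 - 24*45²) = (-3 + (-204)²) - (-12 - 24*2025) = (-3 + 41616) - (-12 - 48600) = 41613 - 1*(-48612) = 41613 + 48612 = 90225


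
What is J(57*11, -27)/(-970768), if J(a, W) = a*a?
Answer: -393129/970768 ≈ -0.40497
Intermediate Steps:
J(a, W) = a²
J(57*11, -27)/(-970768) = (57*11)²/(-970768) = 627²*(-1/970768) = 393129*(-1/970768) = -393129/970768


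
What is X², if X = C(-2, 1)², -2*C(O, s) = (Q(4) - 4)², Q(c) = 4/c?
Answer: 6561/16 ≈ 410.06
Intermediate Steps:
C(O, s) = -9/2 (C(O, s) = -(4/4 - 4)²/2 = -(4*(¼) - 4)²/2 = -(1 - 4)²/2 = -½*(-3)² = -½*9 = -9/2)
X = 81/4 (X = (-9/2)² = 81/4 ≈ 20.250)
X² = (81/4)² = 6561/16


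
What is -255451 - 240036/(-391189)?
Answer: -99929381203/391189 ≈ -2.5545e+5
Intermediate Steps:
-255451 - 240036/(-391189) = -255451 - 240036*(-1/391189) = -255451 + 240036/391189 = -99929381203/391189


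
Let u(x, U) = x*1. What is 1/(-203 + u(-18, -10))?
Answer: -1/221 ≈ -0.0045249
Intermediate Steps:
u(x, U) = x
1/(-203 + u(-18, -10)) = 1/(-203 - 18) = 1/(-221) = -1/221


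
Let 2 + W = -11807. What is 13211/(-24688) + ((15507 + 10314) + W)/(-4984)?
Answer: -51471485/15380624 ≈ -3.3465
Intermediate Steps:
W = -11809 (W = -2 - 11807 = -11809)
13211/(-24688) + ((15507 + 10314) + W)/(-4984) = 13211/(-24688) + ((15507 + 10314) - 11809)/(-4984) = 13211*(-1/24688) + (25821 - 11809)*(-1/4984) = -13211/24688 + 14012*(-1/4984) = -13211/24688 - 3503/1246 = -51471485/15380624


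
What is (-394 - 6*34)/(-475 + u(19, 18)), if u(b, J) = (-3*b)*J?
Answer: 598/1501 ≈ 0.39840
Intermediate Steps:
u(b, J) = -3*J*b
(-394 - 6*34)/(-475 + u(19, 18)) = (-394 - 6*34)/(-475 - 3*18*19) = (-394 - 204)/(-475 - 1026) = -598/(-1501) = -598*(-1/1501) = 598/1501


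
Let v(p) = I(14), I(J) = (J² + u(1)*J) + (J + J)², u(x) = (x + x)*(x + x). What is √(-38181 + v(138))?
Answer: I*√37145 ≈ 192.73*I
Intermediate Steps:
u(x) = 4*x² (u(x) = (2*x)*(2*x) = 4*x²)
I(J) = 4*J + 5*J² (I(J) = (J² + (4*1²)*J) + (J + J)² = (J² + (4*1)*J) + (2*J)² = (J² + 4*J) + 4*J² = 4*J + 5*J²)
v(p) = 1036 (v(p) = 14*(4 + 5*14) = 14*(4 + 70) = 14*74 = 1036)
√(-38181 + v(138)) = √(-38181 + 1036) = √(-37145) = I*√37145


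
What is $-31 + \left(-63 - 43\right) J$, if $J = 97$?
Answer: $-10313$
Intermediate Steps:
$-31 + \left(-63 - 43\right) J = -31 + \left(-63 - 43\right) 97 = -31 - 10282 = -10313$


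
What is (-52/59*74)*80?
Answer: -307840/59 ≈ -5217.6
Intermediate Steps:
(-52/59*74)*80 = (-1*52/59*74)*80 = -52/59*74*80 = -3848/59*80 = -307840/59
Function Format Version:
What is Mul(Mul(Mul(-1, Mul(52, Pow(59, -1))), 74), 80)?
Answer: Rational(-307840, 59) ≈ -5217.6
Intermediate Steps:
Mul(Mul(Mul(-1, Mul(52, Pow(59, -1))), 74), 80) = Mul(Mul(Mul(-1, Mul(52, Rational(1, 59))), 74), 80) = Mul(Mul(Mul(-1, Rational(52, 59)), 74), 80) = Mul(Mul(Rational(-52, 59), 74), 80) = Mul(Rational(-3848, 59), 80) = Rational(-307840, 59)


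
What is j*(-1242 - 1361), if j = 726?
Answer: -1889778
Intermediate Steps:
j*(-1242 - 1361) = 726*(-1242 - 1361) = 726*(-2603) = -1889778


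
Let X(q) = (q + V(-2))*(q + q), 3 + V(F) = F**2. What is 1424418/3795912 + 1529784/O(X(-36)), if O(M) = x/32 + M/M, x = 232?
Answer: 1290430487657/6959172 ≈ 1.8543e+5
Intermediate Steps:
V(F) = -3 + F**2
X(q) = 2*q*(1 + q) (X(q) = (q + (-3 + (-2)**2))*(q + q) = (q + (-3 + 4))*(2*q) = (q + 1)*(2*q) = (1 + q)*(2*q) = 2*q*(1 + q))
O(M) = 33/4 (O(M) = 232/32 + M/M = 232*(1/32) + 1 = 29/4 + 1 = 33/4)
1424418/3795912 + 1529784/O(X(-36)) = 1424418/3795912 + 1529784/(33/4) = 1424418*(1/3795912) + 1529784*(4/33) = 237403/632652 + 2039712/11 = 1290430487657/6959172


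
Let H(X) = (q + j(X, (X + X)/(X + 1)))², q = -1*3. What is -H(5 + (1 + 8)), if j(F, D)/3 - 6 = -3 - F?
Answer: -1296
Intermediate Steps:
j(F, D) = 9 - 3*F (j(F, D) = 18 + 3*(-3 - F) = 18 + (-9 - 3*F) = 9 - 3*F)
q = -3
H(X) = (6 - 3*X)² (H(X) = (-3 + (9 - 3*X))² = (6 - 3*X)²)
-H(5 + (1 + 8)) = -9*(-2 + (5 + (1 + 8)))² = -9*(-2 + (5 + 9))² = -9*(-2 + 14)² = -9*12² = -9*144 = -1*1296 = -1296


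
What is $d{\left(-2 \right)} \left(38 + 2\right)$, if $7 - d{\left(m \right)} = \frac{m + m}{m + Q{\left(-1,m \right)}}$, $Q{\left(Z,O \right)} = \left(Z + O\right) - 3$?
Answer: $260$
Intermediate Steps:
$Q{\left(Z,O \right)} = -3 + O + Z$ ($Q{\left(Z,O \right)} = \left(O + Z\right) - 3 = -3 + O + Z$)
$d{\left(m \right)} = 7 - \frac{2 m}{-4 + 2 m}$ ($d{\left(m \right)} = 7 - \frac{m + m}{m - \left(4 - m\right)} = 7 - \frac{2 m}{m + \left(-4 + m\right)} = 7 - \frac{2 m}{-4 + 2 m}$)
$d{\left(-2 \right)} \left(38 + 2\right) = \frac{2 \left(-7 + 3 \left(-2\right)\right)}{-2 - 2} \left(38 + 2\right) = \frac{2 \left(-7 - 6\right)}{-4} \cdot 40 = 2 \left(- \frac{1}{4}\right) \left(-13\right) 40 = \frac{13}{2} \cdot 40 = 260$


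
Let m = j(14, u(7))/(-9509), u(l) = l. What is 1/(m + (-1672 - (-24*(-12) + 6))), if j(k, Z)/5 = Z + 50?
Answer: -9509/18694979 ≈ -0.00050864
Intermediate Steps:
j(k, Z) = 250 + 5*Z (j(k, Z) = 5*(Z + 50) = 5*(50 + Z) = 250 + 5*Z)
m = -285/9509 (m = (250 + 5*7)/(-9509) = (250 + 35)*(-1/9509) = 285*(-1/9509) = -285/9509 ≈ -0.029972)
1/(m + (-1672 - (-24*(-12) + 6))) = 1/(-285/9509 + (-1672 - (-24*(-12) + 6))) = 1/(-285/9509 + (-1672 - (288 + 6))) = 1/(-285/9509 + (-1672 - 1*294)) = 1/(-285/9509 + (-1672 - 294)) = 1/(-285/9509 - 1966) = 1/(-18694979/9509) = -9509/18694979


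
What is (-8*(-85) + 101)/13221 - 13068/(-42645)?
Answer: 68692591/187936515 ≈ 0.36551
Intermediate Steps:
(-8*(-85) + 101)/13221 - 13068/(-42645) = (680 + 101)*(1/13221) - 13068*(-1/42645) = 781*(1/13221) + 4356/14215 = 781/13221 + 4356/14215 = 68692591/187936515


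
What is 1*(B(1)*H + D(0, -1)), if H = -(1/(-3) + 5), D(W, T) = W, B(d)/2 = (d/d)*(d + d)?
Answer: -56/3 ≈ -18.667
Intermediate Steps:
B(d) = 4*d (B(d) = 2*((d/d)*(d + d)) = 2*(1*(2*d)) = 2*(2*d) = 4*d)
H = -14/3 (H = -(-⅓ + 5) = -1*14/3 = -14/3 ≈ -4.6667)
1*(B(1)*H + D(0, -1)) = 1*((4*1)*(-14/3) + 0) = 1*(4*(-14/3) + 0) = 1*(-56/3 + 0) = 1*(-56/3) = -56/3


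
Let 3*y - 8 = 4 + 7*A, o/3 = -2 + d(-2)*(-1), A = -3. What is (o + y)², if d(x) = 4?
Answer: 441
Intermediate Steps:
o = -18 (o = 3*(-2 + 4*(-1)) = 3*(-2 - 4) = 3*(-6) = -18)
y = -3 (y = 8/3 + (4 + 7*(-3))/3 = 8/3 + (4 - 21)/3 = 8/3 + (⅓)*(-17) = 8/3 - 17/3 = -3)
(o + y)² = (-18 - 3)² = (-21)² = 441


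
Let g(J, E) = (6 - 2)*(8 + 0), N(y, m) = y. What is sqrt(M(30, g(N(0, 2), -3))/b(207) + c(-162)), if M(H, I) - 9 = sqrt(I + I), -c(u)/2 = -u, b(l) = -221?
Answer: I*sqrt(54769)/13 ≈ 18.002*I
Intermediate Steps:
c(u) = 2*u (c(u) = -(-2)*u = 2*u)
g(J, E) = 32 (g(J, E) = 4*8 = 32)
M(H, I) = 9 + sqrt(2)*sqrt(I) (M(H, I) = 9 + sqrt(I + I) = 9 + sqrt(2*I) = 9 + sqrt(2)*sqrt(I))
sqrt(M(30, g(N(0, 2), -3))/b(207) + c(-162)) = sqrt((9 + sqrt(2)*sqrt(32))/(-221) + 2*(-162)) = sqrt((9 + sqrt(2)*(4*sqrt(2)))*(-1/221) - 324) = sqrt((9 + 8)*(-1/221) - 324) = sqrt(17*(-1/221) - 324) = sqrt(-1/13 - 324) = sqrt(-4213/13) = I*sqrt(54769)/13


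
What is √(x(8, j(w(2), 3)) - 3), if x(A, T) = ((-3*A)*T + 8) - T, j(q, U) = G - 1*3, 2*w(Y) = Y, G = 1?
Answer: √55 ≈ 7.4162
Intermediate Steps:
w(Y) = Y/2
j(q, U) = -2 (j(q, U) = 1 - 1*3 = 1 - 3 = -2)
x(A, T) = 8 - T - 3*A*T (x(A, T) = (-3*A*T + 8) - T = (8 - 3*A*T) - T = 8 - T - 3*A*T)
√(x(8, j(w(2), 3)) - 3) = √((8 - 1*(-2) - 3*8*(-2)) - 3) = √((8 + 2 + 48) - 3) = √(58 - 3) = √55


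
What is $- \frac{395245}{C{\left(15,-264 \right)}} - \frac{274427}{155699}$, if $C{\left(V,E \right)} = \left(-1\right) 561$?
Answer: $\frac{61385297708}{87347139} \approx 702.77$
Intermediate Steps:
$C{\left(V,E \right)} = -561$
$- \frac{395245}{C{\left(15,-264 \right)}} - \frac{274427}{155699} = - \frac{395245}{-561} - \frac{274427}{155699} = \left(-395245\right) \left(- \frac{1}{561}\right) - \frac{274427}{155699} = \frac{395245}{561} - \frac{274427}{155699} = \frac{61385297708}{87347139}$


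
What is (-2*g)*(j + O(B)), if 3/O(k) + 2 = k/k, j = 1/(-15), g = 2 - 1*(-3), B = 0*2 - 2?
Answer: 92/3 ≈ 30.667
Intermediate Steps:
B = -2 (B = 0 - 2 = -2)
g = 5 (g = 2 + 3 = 5)
j = -1/15 ≈ -0.066667
O(k) = -3 (O(k) = 3/(-2 + k/k) = 3/(-2 + 1) = 3/(-1) = 3*(-1) = -3)
(-2*g)*(j + O(B)) = (-2*5)*(-1/15 - 3) = -10*(-46/15) = 92/3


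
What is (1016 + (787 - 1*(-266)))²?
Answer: 4280761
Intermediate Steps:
(1016 + (787 - 1*(-266)))² = (1016 + (787 + 266))² = (1016 + 1053)² = 2069² = 4280761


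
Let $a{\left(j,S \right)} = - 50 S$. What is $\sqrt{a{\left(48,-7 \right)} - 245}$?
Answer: $\sqrt{105} \approx 10.247$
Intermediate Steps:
$\sqrt{a{\left(48,-7 \right)} - 245} = \sqrt{\left(-50\right) \left(-7\right) - 245} = \sqrt{350 - 245} = \sqrt{105}$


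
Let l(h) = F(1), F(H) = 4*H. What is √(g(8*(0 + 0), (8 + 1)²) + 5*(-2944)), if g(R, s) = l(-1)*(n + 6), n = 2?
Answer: 12*I*√102 ≈ 121.19*I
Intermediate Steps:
l(h) = 4 (l(h) = 4*1 = 4)
g(R, s) = 32 (g(R, s) = 4*(2 + 6) = 4*8 = 32)
√(g(8*(0 + 0), (8 + 1)²) + 5*(-2944)) = √(32 + 5*(-2944)) = √(32 - 14720) = √(-14688) = 12*I*√102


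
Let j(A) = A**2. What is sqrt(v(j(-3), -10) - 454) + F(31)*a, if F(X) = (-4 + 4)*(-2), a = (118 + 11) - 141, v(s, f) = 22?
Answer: 12*I*sqrt(3) ≈ 20.785*I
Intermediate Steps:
a = -12 (a = 129 - 141 = -12)
F(X) = 0 (F(X) = 0*(-2) = 0)
sqrt(v(j(-3), -10) - 454) + F(31)*a = sqrt(22 - 454) + 0*(-12) = sqrt(-432) + 0 = 12*I*sqrt(3) + 0 = 12*I*sqrt(3)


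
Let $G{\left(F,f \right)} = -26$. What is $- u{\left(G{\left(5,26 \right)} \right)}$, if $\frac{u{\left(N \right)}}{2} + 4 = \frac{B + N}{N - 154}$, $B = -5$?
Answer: $\frac{689}{90} \approx 7.6556$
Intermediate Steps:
$u{\left(N \right)} = -8 + \frac{2 \left(-5 + N\right)}{-154 + N}$ ($u{\left(N \right)} = -8 + 2 \frac{-5 + N}{N - 154} = -8 + 2 \frac{-5 + N}{-154 + N} = -8 + \frac{2 \left(-5 + N\right)}{-154 + N}$)
$- u{\left(G{\left(5,26 \right)} \right)} = - \frac{2 \left(611 - -78\right)}{-154 - 26} = - \frac{2 \left(611 + 78\right)}{-180} = - \frac{2 \left(-1\right) 689}{180} = \left(-1\right) \left(- \frac{689}{90}\right) = \frac{689}{90}$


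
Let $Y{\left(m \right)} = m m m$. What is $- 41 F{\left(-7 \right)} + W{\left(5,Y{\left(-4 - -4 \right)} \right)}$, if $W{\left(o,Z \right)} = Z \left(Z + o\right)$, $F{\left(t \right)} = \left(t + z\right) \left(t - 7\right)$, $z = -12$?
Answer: $-10906$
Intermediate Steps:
$Y{\left(m \right)} = m^{3}$ ($Y{\left(m \right)} = m^{2} m = m^{3}$)
$F{\left(t \right)} = \left(-12 + t\right) \left(-7 + t\right)$ ($F{\left(t \right)} = \left(t - 12\right) \left(t - 7\right) = \left(-12 + t\right) \left(-7 + t\right)$)
$- 41 F{\left(-7 \right)} + W{\left(5,Y{\left(-4 - -4 \right)} \right)} = - 41 \left(84 + \left(-7\right)^{2} - -133\right) + \left(-4 - -4\right)^{3} \left(\left(-4 - -4\right)^{3} + 5\right) = - 41 \left(84 + 49 + 133\right) + \left(-4 + 4\right)^{3} \left(\left(-4 + 4\right)^{3} + 5\right) = \left(-41\right) 266 + 0^{3} \left(0^{3} + 5\right) = -10906 + 0 \left(0 + 5\right) = -10906 + 0 \cdot 5 = -10906 + 0 = -10906$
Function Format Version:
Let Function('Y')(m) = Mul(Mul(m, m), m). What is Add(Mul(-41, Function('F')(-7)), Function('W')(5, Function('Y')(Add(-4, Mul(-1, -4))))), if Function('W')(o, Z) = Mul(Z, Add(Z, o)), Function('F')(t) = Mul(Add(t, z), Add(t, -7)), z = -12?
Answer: -10906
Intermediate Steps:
Function('Y')(m) = Pow(m, 3) (Function('Y')(m) = Mul(Pow(m, 2), m) = Pow(m, 3))
Function('F')(t) = Mul(Add(-12, t), Add(-7, t)) (Function('F')(t) = Mul(Add(t, -12), Add(t, -7)) = Mul(Add(-12, t), Add(-7, t)))
Add(Mul(-41, Function('F')(-7)), Function('W')(5, Function('Y')(Add(-4, Mul(-1, -4))))) = Add(Mul(-41, Add(84, Pow(-7, 2), Mul(-19, -7))), Mul(Pow(Add(-4, Mul(-1, -4)), 3), Add(Pow(Add(-4, Mul(-1, -4)), 3), 5))) = Add(Mul(-41, Add(84, 49, 133)), Mul(Pow(Add(-4, 4), 3), Add(Pow(Add(-4, 4), 3), 5))) = Add(Mul(-41, 266), Mul(Pow(0, 3), Add(Pow(0, 3), 5))) = Add(-10906, Mul(0, Add(0, 5))) = Add(-10906, Mul(0, 5)) = Add(-10906, 0) = -10906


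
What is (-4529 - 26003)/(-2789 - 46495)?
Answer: 7633/12321 ≈ 0.61951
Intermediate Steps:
(-4529 - 26003)/(-2789 - 46495) = -30532/(-49284) = -30532*(-1/49284) = 7633/12321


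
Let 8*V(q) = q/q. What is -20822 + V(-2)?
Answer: -166575/8 ≈ -20822.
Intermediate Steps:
V(q) = ⅛ (V(q) = (q/q)/8 = (⅛)*1 = ⅛)
-20822 + V(-2) = -20822 + ⅛ = -166575/8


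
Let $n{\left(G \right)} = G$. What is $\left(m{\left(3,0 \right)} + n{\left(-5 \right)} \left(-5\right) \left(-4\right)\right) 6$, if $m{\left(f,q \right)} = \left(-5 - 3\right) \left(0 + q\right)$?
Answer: $-600$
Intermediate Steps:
$m{\left(f,q \right)} = - 8 q$
$\left(m{\left(3,0 \right)} + n{\left(-5 \right)} \left(-5\right) \left(-4\right)\right) 6 = \left(\left(-8\right) 0 + \left(-5\right) \left(-5\right) \left(-4\right)\right) 6 = \left(0 + 25 \left(-4\right)\right) 6 = \left(0 - 100\right) 6 = \left(-100\right) 6 = -600$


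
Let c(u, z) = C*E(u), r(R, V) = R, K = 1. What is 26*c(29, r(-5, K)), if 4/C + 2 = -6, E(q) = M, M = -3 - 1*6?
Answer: 117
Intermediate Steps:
M = -9 (M = -3 - 6 = -9)
E(q) = -9
C = -½ (C = 4/(-2 - 6) = 4/(-8) = 4*(-⅛) = -½ ≈ -0.50000)
c(u, z) = 9/2 (c(u, z) = -½*(-9) = 9/2)
26*c(29, r(-5, K)) = 26*(9/2) = 117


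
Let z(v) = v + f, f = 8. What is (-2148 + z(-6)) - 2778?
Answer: -4924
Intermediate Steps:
z(v) = 8 + v (z(v) = v + 8 = 8 + v)
(-2148 + z(-6)) - 2778 = (-2148 + (8 - 6)) - 2778 = (-2148 + 2) - 2778 = -2146 - 2778 = -4924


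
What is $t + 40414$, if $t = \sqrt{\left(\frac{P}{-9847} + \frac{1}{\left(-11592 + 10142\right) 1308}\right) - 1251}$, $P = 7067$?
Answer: $40414 + \frac{11 i \sqrt{36081151134227474214}}{1867582020} \approx 40414.0 + 35.38 i$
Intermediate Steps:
$t = \frac{11 i \sqrt{36081151134227474214}}{1867582020}$ ($t = \sqrt{\left(\frac{7067}{-9847} + \frac{1}{\left(-11592 + 10142\right) 1308}\right) - 1251} = \sqrt{\left(7067 \left(- \frac{1}{9847}\right) + \frac{1}{-1450} \cdot \frac{1}{1308}\right) - 1251} = \sqrt{\left(- \frac{7067}{9847} - \frac{1}{1896600}\right) - 1251} = \sqrt{- \frac{13403282047}{18675820200} - 1251} = \sqrt{- \frac{23376854352247}{18675820200}} = \frac{11 i \sqrt{36081151134227474214}}{1867582020} \approx 35.38 i$)
$t + 40414 = \frac{11 i \sqrt{36081151134227474214}}{1867582020} + 40414 = 40414 + \frac{11 i \sqrt{36081151134227474214}}{1867582020}$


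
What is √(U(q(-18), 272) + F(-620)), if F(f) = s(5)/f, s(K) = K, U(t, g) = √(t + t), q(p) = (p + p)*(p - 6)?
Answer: √(-31 + 92256*√3)/62 ≈ 6.4468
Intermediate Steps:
q(p) = 2*p*(-6 + p) (q(p) = (2*p)*(-6 + p) = 2*p*(-6 + p))
U(t, g) = √2*√t (U(t, g) = √(2*t) = √2*√t)
F(f) = 5/f
√(U(q(-18), 272) + F(-620)) = √(√2*√(2*(-18)*(-6 - 18)) + 5/(-620)) = √(√2*√(2*(-18)*(-24)) + 5*(-1/620)) = √(√2*√864 - 1/124) = √(√2*(12*√6) - 1/124) = √(24*√3 - 1/124) = √(-1/124 + 24*√3)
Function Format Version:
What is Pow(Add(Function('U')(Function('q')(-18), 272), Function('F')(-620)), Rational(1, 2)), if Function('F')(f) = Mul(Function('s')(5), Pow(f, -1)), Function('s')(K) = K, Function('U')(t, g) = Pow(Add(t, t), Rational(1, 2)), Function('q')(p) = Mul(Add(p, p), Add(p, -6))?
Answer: Mul(Rational(1, 62), Pow(Add(-31, Mul(92256, Pow(3, Rational(1, 2)))), Rational(1, 2))) ≈ 6.4468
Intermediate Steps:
Function('q')(p) = Mul(2, p, Add(-6, p)) (Function('q')(p) = Mul(Mul(2, p), Add(-6, p)) = Mul(2, p, Add(-6, p)))
Function('U')(t, g) = Mul(Pow(2, Rational(1, 2)), Pow(t, Rational(1, 2))) (Function('U')(t, g) = Pow(Mul(2, t), Rational(1, 2)) = Mul(Pow(2, Rational(1, 2)), Pow(t, Rational(1, 2))))
Function('F')(f) = Mul(5, Pow(f, -1))
Pow(Add(Function('U')(Function('q')(-18), 272), Function('F')(-620)), Rational(1, 2)) = Pow(Add(Mul(Pow(2, Rational(1, 2)), Pow(Mul(2, -18, Add(-6, -18)), Rational(1, 2))), Mul(5, Pow(-620, -1))), Rational(1, 2)) = Pow(Add(Mul(Pow(2, Rational(1, 2)), Pow(Mul(2, -18, -24), Rational(1, 2))), Mul(5, Rational(-1, 620))), Rational(1, 2)) = Pow(Add(Mul(Pow(2, Rational(1, 2)), Pow(864, Rational(1, 2))), Rational(-1, 124)), Rational(1, 2)) = Pow(Add(Mul(Pow(2, Rational(1, 2)), Mul(12, Pow(6, Rational(1, 2)))), Rational(-1, 124)), Rational(1, 2)) = Pow(Add(Mul(24, Pow(3, Rational(1, 2))), Rational(-1, 124)), Rational(1, 2)) = Pow(Add(Rational(-1, 124), Mul(24, Pow(3, Rational(1, 2)))), Rational(1, 2))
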